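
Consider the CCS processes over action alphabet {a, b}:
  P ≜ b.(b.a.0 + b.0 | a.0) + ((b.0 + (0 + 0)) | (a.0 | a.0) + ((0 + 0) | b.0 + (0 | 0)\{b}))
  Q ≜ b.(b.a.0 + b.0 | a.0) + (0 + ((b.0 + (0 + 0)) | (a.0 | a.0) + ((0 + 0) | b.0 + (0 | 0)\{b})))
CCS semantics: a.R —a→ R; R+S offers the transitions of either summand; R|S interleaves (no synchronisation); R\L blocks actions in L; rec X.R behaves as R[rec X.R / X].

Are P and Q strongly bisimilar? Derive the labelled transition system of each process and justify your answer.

bisimilar

LTS(P): 15 reachable states
  s0 = b.(b.a.0 + b.0 | a.0) + ((b.0 + (0 + 0)) | (a.0 | a.0) + ((0 + 0) | b.0 + (0 | 0)\{b})) has moves ··a··> s1, ··a··> s2, ··b··> s3, ··b··> s4, ··b··> s5
  s1 = (b.0 + (0 + 0)) | (0 | a.0) has moves ··a··> s6, ··b··> s7
  s2 = (b.0 + (0 + 0)) | (a.0 | 0) has moves ··a··> s6, ··b··> s8
  s3 = (0 + 0) | 0 has moves (no moves)
  s4 = 0 | (a.0 | a.0) has moves ··a··> s7, ··a··> s8
  s5 = b.a.0 + b.0 | a.0 has moves ··a··> s9, ··b··> s10, ··b··> s11
  s6 = (b.0 + (0 + 0)) | (0 | 0) has moves ··b··> s12
  s7 = 0 | (0 | a.0) has moves ··a··> s12
  s8 = 0 | (a.0 | 0) has moves ··a··> s12
  s9 = b.0 | 0 has moves ··b··> s13
  s10 = 0 | a.0 has moves ··a··> s13
  s11 = a.0 has moves ··a··> s14
  s12 = 0 | (0 | 0) has moves (no moves)
  s13 = 0 | 0 has moves (no moves)
  s14 = 0 has moves (no moves)
LTS(Q): 15 reachable states
  t0 = b.(b.a.0 + b.0 | a.0) + (0 + ((b.0 + (0 + 0)) | (a.0 | a.0) + ((0 + 0) | b.0 + (0 | 0)\{b}))) has moves ··a··> t1, ··a··> t2, ··b··> t3, ··b··> t4, ··b··> t5
  t1 = (b.0 + (0 + 0)) | (0 | a.0) has moves ··a··> t6, ··b··> t7
  t2 = (b.0 + (0 + 0)) | (a.0 | 0) has moves ··a··> t6, ··b··> t8
  t3 = (0 + 0) | 0 has moves (no moves)
  t4 = 0 | (a.0 | a.0) has moves ··a··> t7, ··a··> t8
  t5 = b.a.0 + b.0 | a.0 has moves ··a··> t9, ··b··> t10, ··b··> t11
  t6 = (b.0 + (0 + 0)) | (0 | 0) has moves ··b··> t12
  t7 = 0 | (0 | a.0) has moves ··a··> t12
  t8 = 0 | (a.0 | 0) has moves ··a··> t12
  t9 = b.0 | 0 has moves ··b··> t13
  t10 = 0 | a.0 has moves ··a··> t13
  t11 = a.0 has moves ··a··> t14
  t12 = 0 | (0 | 0) has moves (no moves)
  t13 = 0 | 0 has moves (no moves)
  t14 = 0 has moves (no moves)
Coarsest stable partition (strong bisimilarity classes):
  B0 = {s0, t0}
  B1 = {s1, s2, s5, t1, t2, t5}
  B2 = {s6, s9, t6, t9}
  B3 = {s12, s13, s14, s3, t12, t13, t14, t3}
  B4 = {s10, s11, s7, s8, t10, t11, t7, t8}
  B5 = {s4, t4}
s0 ∈ B0, t0 ∈ B0 → same block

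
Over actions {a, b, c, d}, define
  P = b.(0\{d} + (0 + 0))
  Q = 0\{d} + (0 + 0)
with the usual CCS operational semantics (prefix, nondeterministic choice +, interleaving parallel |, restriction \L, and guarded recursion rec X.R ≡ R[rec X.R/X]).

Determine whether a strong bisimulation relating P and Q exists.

Reachable graph of P (2 states):
  m0 = b.(0\{d} + (0 + 0)) | --b--▸ m1
  m1 = 0\{d} + (0 + 0) | ·
Reachable graph of Q (1 states):
  n0 = 0\{d} + (0 + 0) | ·
Coarsest stable partition (strong bisimilarity classes):
  B0 = {m0}
  B1 = {m1, n0}
m0 ∈ B0, n0 ∈ B1 → different blocks

NO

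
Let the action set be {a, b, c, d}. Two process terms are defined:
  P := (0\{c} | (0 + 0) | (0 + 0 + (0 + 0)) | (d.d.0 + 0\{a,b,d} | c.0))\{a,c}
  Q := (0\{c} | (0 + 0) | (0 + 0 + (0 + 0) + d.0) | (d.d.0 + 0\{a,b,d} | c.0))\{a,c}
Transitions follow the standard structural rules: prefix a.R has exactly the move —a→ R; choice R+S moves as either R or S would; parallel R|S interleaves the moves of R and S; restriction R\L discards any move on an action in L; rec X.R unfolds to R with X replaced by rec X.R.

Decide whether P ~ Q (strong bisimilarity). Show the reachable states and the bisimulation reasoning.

P's transition system — 3 states:
  u0 = (0\{c} | (0 + 0) | (0 + 0 + (0 + 0)) | (d.d.0 + 0\{a,b,d} | c.0))\{a,c} :: —d→ u1
  u1 = (0\{c} | (0 + 0) | (0 + 0 + (0 + 0)) | d.0)\{a,c} :: —d→ u2
  u2 = (0\{c} | (0 + 0) | (0 + 0 + (0 + 0)) | 0)\{a,c} :: stopped
Q's transition system — 6 states:
  v0 = (0\{c} | (0 + 0) | (0 + 0 + (0 + 0) + d.0) | (d.d.0 + 0\{a,b,d} | c.0))\{a,c} :: —d→ v1, —d→ v2
  v1 = (0\{c} | (0 + 0) | (0 + 0 + (0 + 0) + d.0) | d.0)\{a,c} :: —d→ v3, —d→ v4
  v2 = (0\{c} | (0 + 0) | 0 | (d.d.0 + 0\{a,b,d} | c.0))\{a,c} :: —d→ v4
  v3 = (0\{c} | (0 + 0) | (0 + 0 + (0 + 0) + d.0) | 0)\{a,c} :: —d→ v5
  v4 = (0\{c} | (0 + 0) | 0 | d.0)\{a,c} :: —d→ v5
  v5 = (0\{c} | (0 + 0) | 0 | 0)\{a,c} :: stopped
Partition-refinement fixed point:
  B0 = {u0, v1, v2}
  B1 = {u1, v3, v4}
  B2 = {u2, v5}
  B3 = {v0}
u0 ∈ B0, v0 ∈ B3 → different blocks

NO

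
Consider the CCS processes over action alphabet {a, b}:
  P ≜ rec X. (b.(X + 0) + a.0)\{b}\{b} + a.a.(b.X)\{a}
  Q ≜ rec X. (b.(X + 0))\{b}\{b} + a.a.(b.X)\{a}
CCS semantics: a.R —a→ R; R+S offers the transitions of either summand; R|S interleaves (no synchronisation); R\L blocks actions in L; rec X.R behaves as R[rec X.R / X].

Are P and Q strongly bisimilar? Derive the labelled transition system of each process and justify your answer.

Reachable graph of P (5 states):
  u0 = rec X. (b.(X + 0) + a.0)\{b}\{b} + a.a.(b.X)\{a} ⊢ —a→ u1, —a→ u2
  u1 = 0\{b}\{b} ⊢ ∅
  u2 = a.(b.(rec X. (b.(X + 0) + a.0)\{b}\{b} + a.a.(b.X)\{a}))\{a} ⊢ —a→ u3
  u3 = (b.(rec X. (b.(X + 0) + a.0)\{b}\{b} + a.a.(b.X)\{a}))\{a} ⊢ —b→ u4
  u4 = (rec X. (b.(X + 0) + a.0)\{b}\{b} + a.a.(b.X)\{a})\{a} ⊢ ∅
Reachable graph of Q (4 states):
  v0 = rec X. (b.(X + 0))\{b}\{b} + a.a.(b.X)\{a} ⊢ —a→ v1
  v1 = a.(b.(rec X. (b.(X + 0))\{b}\{b} + a.a.(b.X)\{a}))\{a} ⊢ —a→ v2
  v2 = (b.(rec X. (b.(X + 0))\{b}\{b} + a.a.(b.X)\{a}))\{a} ⊢ —b→ v3
  v3 = (rec X. (b.(X + 0))\{b}\{b} + a.a.(b.X)\{a})\{a} ⊢ ∅
Bisimilarity quotient blocks:
  B0 = {u0}
  B1 = {u2, v1}
  B2 = {u3, v2}
  B3 = {u1, u4, v3}
  B4 = {v0}
u0 ∈ B0, v0 ∈ B4 → different blocks

P ≁ Q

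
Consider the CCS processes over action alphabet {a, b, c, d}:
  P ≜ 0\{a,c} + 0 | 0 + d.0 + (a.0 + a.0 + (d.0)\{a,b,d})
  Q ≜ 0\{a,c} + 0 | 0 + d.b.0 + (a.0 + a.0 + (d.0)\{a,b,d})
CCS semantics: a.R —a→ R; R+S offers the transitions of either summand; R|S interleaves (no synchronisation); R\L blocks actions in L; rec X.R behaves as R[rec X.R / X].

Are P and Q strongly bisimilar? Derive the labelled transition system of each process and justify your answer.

LTS(P): 2 reachable states
  u0 = 0\{a,c} + 0 | 0 + d.0 + (a.0 + a.0 + (d.0)\{a,b,d}) :: —a→ u1, —d→ u1
  u1 = 0 :: ·
LTS(Q): 3 reachable states
  v0 = 0\{a,c} + 0 | 0 + d.b.0 + (a.0 + a.0 + (d.0)\{a,b,d}) :: —a→ v1, —d→ v2
  v1 = 0 :: ·
  v2 = b.0 :: —b→ v1
Partition-refinement fixed point:
  B0 = {u0}
  B1 = {u1, v1}
  B2 = {v0}
  B3 = {v2}
u0 ∈ B0, v0 ∈ B2 → different blocks

not bisimilar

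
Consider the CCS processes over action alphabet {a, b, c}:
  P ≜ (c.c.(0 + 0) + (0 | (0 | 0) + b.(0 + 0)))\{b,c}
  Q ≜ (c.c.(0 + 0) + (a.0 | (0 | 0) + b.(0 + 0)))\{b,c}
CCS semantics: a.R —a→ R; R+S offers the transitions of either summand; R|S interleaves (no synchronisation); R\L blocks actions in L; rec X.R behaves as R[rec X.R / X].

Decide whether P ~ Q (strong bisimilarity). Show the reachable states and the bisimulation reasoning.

not bisimilar

P's transition system — 1 states:
  s0 = (c.c.(0 + 0) + (0 | (0 | 0) + b.(0 + 0)))\{b,c} → (no moves)
Q's transition system — 2 states:
  t0 = (c.c.(0 + 0) + (a.0 | (0 | 0) + b.(0 + 0)))\{b,c} → -a-> t1
  t1 = (0 | (0 | 0))\{b,c} → (no moves)
Coarsest stable partition (strong bisimilarity classes):
  B0 = {s0, t1}
  B1 = {t0}
s0 ∈ B0, t0 ∈ B1 → different blocks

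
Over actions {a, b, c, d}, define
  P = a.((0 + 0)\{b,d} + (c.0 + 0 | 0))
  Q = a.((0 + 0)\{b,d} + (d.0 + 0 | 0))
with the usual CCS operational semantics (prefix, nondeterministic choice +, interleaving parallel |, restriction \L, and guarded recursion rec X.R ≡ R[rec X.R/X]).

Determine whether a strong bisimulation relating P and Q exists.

P ≁ Q

Reachable graph of P (3 states):
  u0 = a.((0 + 0)\{b,d} + (c.0 + 0 | 0)) :: —a→ u1
  u1 = (0 + 0)\{b,d} + (c.0 + 0 | 0) :: —c→ u2
  u2 = 0 :: ∅
Reachable graph of Q (3 states):
  v0 = a.((0 + 0)\{b,d} + (d.0 + 0 | 0)) :: —a→ v1
  v1 = (0 + 0)\{b,d} + (d.0 + 0 | 0) :: —d→ v2
  v2 = 0 :: ∅
Coarsest stable partition (strong bisimilarity classes):
  B0 = {u0}
  B1 = {u1}
  B2 = {u2, v2}
  B3 = {v0}
  B4 = {v1}
u0 ∈ B0, v0 ∈ B3 → different blocks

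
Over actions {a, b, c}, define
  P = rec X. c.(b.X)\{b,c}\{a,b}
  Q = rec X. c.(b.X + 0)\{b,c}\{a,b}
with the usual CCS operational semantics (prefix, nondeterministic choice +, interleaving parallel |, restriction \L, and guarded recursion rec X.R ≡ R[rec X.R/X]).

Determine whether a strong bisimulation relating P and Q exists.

Reachable graph of P (2 states):
  p0 = rec X. c.(b.X)\{b,c}\{a,b} → —c→ p1
  p1 = (b.(rec X. c.(b.X)\{b,c}\{a,b}))\{b,c}\{a,b} → ∅
Reachable graph of Q (2 states):
  q0 = rec X. c.(b.X + 0)\{b,c}\{a,b} → —c→ q1
  q1 = (b.(rec X. c.(b.X + 0)\{b,c}\{a,b}) + 0)\{b,c}\{a,b} → ∅
Bisimilarity quotient blocks:
  B0 = {p0, q0}
  B1 = {p1, q1}
p0 ∈ B0, q0 ∈ B0 → same block

P ~ Q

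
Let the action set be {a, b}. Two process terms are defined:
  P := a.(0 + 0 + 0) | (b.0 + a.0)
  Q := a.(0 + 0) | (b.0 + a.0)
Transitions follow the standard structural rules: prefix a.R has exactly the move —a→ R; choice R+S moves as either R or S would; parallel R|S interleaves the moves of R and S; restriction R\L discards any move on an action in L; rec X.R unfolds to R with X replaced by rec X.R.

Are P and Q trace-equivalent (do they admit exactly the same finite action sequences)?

P's transition system — 4 states:
  s0 = a.(0 + 0 + 0) | (b.0 + a.0) ⊢ —a→ s1, —a→ s2, —b→ s2
  s1 = (0 + 0 + 0) | (b.0 + a.0) ⊢ —a→ s3, —b→ s3
  s2 = a.(0 + 0 + 0) | 0 ⊢ —a→ s3
  s3 = (0 + 0 + 0) | 0 ⊢ stopped
Q's transition system — 4 states:
  t0 = a.(0 + 0) | (b.0 + a.0) ⊢ —a→ t1, —a→ t2, —b→ t2
  t1 = (0 + 0) | (b.0 + a.0) ⊢ —a→ t3, —b→ t3
  t2 = a.(0 + 0) | 0 ⊢ —a→ t3
  t3 = (0 + 0) | 0 ⊢ stopped
Coarsest stable partition (strong bisimilarity classes):
  B0 = {s0, t0}
  B1 = {s2, t2}
  B2 = {s3, t3}
  B3 = {s1, t1}
s0 ∈ B0, t0 ∈ B0 → same block
Bisimilar ⇒ trace-equivalent.

traces(P) = traces(Q)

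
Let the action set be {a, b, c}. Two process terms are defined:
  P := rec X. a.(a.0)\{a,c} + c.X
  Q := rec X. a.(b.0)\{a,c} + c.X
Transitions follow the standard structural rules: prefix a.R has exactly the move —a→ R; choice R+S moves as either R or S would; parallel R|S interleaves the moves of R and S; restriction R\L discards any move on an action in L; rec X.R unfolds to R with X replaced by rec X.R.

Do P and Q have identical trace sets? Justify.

Reachable graph of P (2 states):
  s0 = rec X. a.(a.0)\{a,c} + c.X has moves ··a··> s1, ··c··> s0
  s1 = (a.0)\{a,c} has moves ∅
Reachable graph of Q (3 states):
  t0 = rec X. a.(b.0)\{a,c} + c.X has moves ··a··> t1, ··c··> t0
  t1 = (b.0)\{a,c} has moves ··b··> t2
  t2 = 0\{a,c} has moves ∅
Executing ab from Q (initial set {t0}):
  step 1 (a): {t1}
  step 2 (b): {t2}
  Q completes σ.
Executing ab from P (initial set {s0}):
  step 1 (a): {s1}
  step 2 (b): no successor for P

traces(P) ≠ traces(Q) — witness ⟨ab⟩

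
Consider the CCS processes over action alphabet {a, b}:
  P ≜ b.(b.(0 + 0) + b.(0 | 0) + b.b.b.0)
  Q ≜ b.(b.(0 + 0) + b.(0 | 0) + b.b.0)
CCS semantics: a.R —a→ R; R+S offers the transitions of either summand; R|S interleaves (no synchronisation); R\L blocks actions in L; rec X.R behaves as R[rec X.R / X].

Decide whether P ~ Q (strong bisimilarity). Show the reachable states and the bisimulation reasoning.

not bisimilar

LTS(P): 7 reachable states
  m0 = b.(b.(0 + 0) + b.(0 | 0) + b.b.b.0) | ··b··> m1
  m1 = b.(0 + 0) + b.(0 | 0) + b.b.b.0 | ··b··> m2, ··b··> m3, ··b··> m4
  m2 = 0 + 0 | ·
  m3 = 0 | 0 | ·
  m4 = b.b.0 | ··b··> m5
  m5 = b.0 | ··b··> m6
  m6 = 0 | ·
LTS(Q): 6 reachable states
  n0 = b.(b.(0 + 0) + b.(0 | 0) + b.b.0) | ··b··> n1
  n1 = b.(0 + 0) + b.(0 | 0) + b.b.0 | ··b··> n2, ··b··> n3, ··b··> n4
  n2 = 0 + 0 | ·
  n3 = 0 | 0 | ·
  n4 = b.0 | ··b··> n5
  n5 = 0 | ·
Bisimilarity quotient blocks:
  B0 = {m0}
  B1 = {m1}
  B2 = {m4}
  B3 = {m5, n4}
  B4 = {m2, m3, m6, n2, n3, n5}
  B5 = {n0}
  B6 = {n1}
m0 ∈ B0, n0 ∈ B5 → different blocks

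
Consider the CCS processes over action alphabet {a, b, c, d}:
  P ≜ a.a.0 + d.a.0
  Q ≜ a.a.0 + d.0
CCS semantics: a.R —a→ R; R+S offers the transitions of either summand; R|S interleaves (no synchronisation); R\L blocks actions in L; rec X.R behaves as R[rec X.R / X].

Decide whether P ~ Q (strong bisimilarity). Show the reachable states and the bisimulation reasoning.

LTS(P): 3 reachable states
  s0 = a.a.0 + d.a.0 → —a→ s1, —d→ s1
  s1 = a.0 → —a→ s2
  s2 = 0 → deadlocked
LTS(Q): 3 reachable states
  t0 = a.a.0 + d.0 → —a→ t1, —d→ t2
  t1 = a.0 → —a→ t2
  t2 = 0 → deadlocked
Partition-refinement fixed point:
  B0 = {s0}
  B1 = {s1, t1}
  B2 = {s2, t2}
  B3 = {t0}
s0 ∈ B0, t0 ∈ B3 → different blocks

NO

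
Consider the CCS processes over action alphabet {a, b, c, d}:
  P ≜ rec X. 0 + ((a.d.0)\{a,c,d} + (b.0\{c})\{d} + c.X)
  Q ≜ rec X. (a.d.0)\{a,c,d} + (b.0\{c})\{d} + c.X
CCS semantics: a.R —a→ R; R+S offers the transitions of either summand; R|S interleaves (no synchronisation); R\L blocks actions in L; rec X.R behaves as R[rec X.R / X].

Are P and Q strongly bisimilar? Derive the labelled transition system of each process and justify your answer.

bisimilar

LTS(P): 2 reachable states
  s0 = rec X. 0 + ((a.d.0)\{a,c,d} + (b.0\{c})\{d} + c.X) has moves -b-> s1, -c-> s0
  s1 = 0\{c}\{d} has moves stopped
LTS(Q): 2 reachable states
  t0 = rec X. (a.d.0)\{a,c,d} + (b.0\{c})\{d} + c.X has moves -b-> t1, -c-> t0
  t1 = 0\{c}\{d} has moves stopped
Bisimilarity quotient blocks:
  B0 = {s0, t0}
  B1 = {s1, t1}
s0 ∈ B0, t0 ∈ B0 → same block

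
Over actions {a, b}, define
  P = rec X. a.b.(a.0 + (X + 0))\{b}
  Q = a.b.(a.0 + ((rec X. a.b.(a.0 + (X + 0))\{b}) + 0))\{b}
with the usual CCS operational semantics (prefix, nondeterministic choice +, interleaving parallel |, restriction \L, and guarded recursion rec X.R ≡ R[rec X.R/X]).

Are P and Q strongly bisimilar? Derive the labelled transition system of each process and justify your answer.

LTS(P): 5 reachable states
  u0 = rec X. a.b.(a.0 + (X + 0))\{b} has moves —a→ u1
  u1 = b.(a.0 + ((rec X. a.b.(a.0 + (X + 0))\{b}) + 0))\{b} has moves —b→ u2
  u2 = (a.0 + ((rec X. a.b.(a.0 + (X + 0))\{b}) + 0))\{b} has moves —a→ u3, —a→ u4
  u3 = (b.(a.0 + ((rec X. a.b.(a.0 + (X + 0))\{b}) + 0))\{b})\{b} has moves ∅
  u4 = 0\{b} has moves ∅
LTS(Q): 5 reachable states
  v0 = a.b.(a.0 + ((rec X. a.b.(a.0 + (X + 0))\{b}) + 0))\{b} has moves —a→ v1
  v1 = b.(a.0 + ((rec X. a.b.(a.0 + (X + 0))\{b}) + 0))\{b} has moves —b→ v2
  v2 = (a.0 + ((rec X. a.b.(a.0 + (X + 0))\{b}) + 0))\{b} has moves —a→ v3, —a→ v4
  v3 = (b.(a.0 + ((rec X. a.b.(a.0 + (X + 0))\{b}) + 0))\{b})\{b} has moves ∅
  v4 = 0\{b} has moves ∅
Coarsest stable partition (strong bisimilarity classes):
  B0 = {u0, v0}
  B1 = {u1, v1}
  B2 = {u2, v2}
  B3 = {u3, u4, v3, v4}
u0 ∈ B0, v0 ∈ B0 → same block

P ~ Q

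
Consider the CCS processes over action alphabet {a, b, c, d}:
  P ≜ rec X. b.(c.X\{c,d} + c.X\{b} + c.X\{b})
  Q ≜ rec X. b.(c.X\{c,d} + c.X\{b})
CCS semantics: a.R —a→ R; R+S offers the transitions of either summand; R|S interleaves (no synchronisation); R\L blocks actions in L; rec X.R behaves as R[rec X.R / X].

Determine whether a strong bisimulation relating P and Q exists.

Reachable graph of P (5 states):
  m0 = rec X. b.(c.X\{c,d} + c.X\{b} + c.X\{b}) has moves —b→ m1
  m1 = c.(rec X. b.(c.X\{c,d} + c.X\{b} + c.X\{b}))\{c,d} + c.(rec X. b.(c.X\{c,d} + c.X\{b} + c.X\{b}))\{b} + c.(rec X. b.(c.X\{c,d} + c.X\{b} + c.X\{b}))\{b} has moves —c→ m2, —c→ m3
  m2 = (rec X. b.(c.X\{c,d} + c.X\{b} + c.X\{b}))\{b} has moves stopped
  m3 = (rec X. b.(c.X\{c,d} + c.X\{b} + c.X\{b}))\{c,d} has moves —b→ m4
  m4 = (c.(rec X. b.(c.X\{c,d} + c.X\{b} + c.X\{b}))\{c,d} + c.(rec X. b.(c.X\{c,d} + c.X\{b} + c.X\{b}))\{b} + c.(rec X. b.(c.X\{c,d} + c.X\{b} + c.X\{b}))\{b})\{c,d} has moves stopped
Reachable graph of Q (5 states):
  n0 = rec X. b.(c.X\{c,d} + c.X\{b}) has moves —b→ n1
  n1 = c.(rec X. b.(c.X\{c,d} + c.X\{b}))\{c,d} + c.(rec X. b.(c.X\{c,d} + c.X\{b}))\{b} has moves —c→ n2, —c→ n3
  n2 = (rec X. b.(c.X\{c,d} + c.X\{b}))\{b} has moves stopped
  n3 = (rec X. b.(c.X\{c,d} + c.X\{b}))\{c,d} has moves —b→ n4
  n4 = (c.(rec X. b.(c.X\{c,d} + c.X\{b}))\{c,d} + c.(rec X. b.(c.X\{c,d} + c.X\{b}))\{b})\{c,d} has moves stopped
Bisimilarity quotient blocks:
  B0 = {m0, n0}
  B1 = {m1, n1}
  B2 = {m2, m4, n2, n4}
  B3 = {m3, n3}
m0 ∈ B0, n0 ∈ B0 → same block

P ~ Q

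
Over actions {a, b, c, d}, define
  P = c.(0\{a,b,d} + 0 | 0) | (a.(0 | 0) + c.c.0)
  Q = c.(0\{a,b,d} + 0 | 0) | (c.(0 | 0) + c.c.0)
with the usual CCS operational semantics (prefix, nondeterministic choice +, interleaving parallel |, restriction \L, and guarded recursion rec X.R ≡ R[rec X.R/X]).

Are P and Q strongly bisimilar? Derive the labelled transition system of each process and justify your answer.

NO

P's transition system — 8 states:
  u0 = c.(0\{a,b,d} + 0 | 0) | (a.(0 | 0) + c.c.0) has moves -a-> u1, -c-> u2, -c-> u3
  u1 = c.(0\{a,b,d} + 0 | 0) | (0 | 0) has moves -c-> u4
  u2 = (0\{a,b,d} + 0 | 0) | (a.(0 | 0) + c.c.0) has moves -a-> u4, -c-> u5
  u3 = c.(0\{a,b,d} + 0 | 0) | c.0 has moves -c-> u5, -c-> u6
  u4 = (0\{a,b,d} + 0 | 0) | (0 | 0) has moves (no moves)
  u5 = (0\{a,b,d} + 0 | 0) | c.0 has moves -c-> u7
  u6 = c.(0\{a,b,d} + 0 | 0) | 0 has moves -c-> u7
  u7 = (0\{a,b,d} + 0 | 0) | 0 has moves (no moves)
Q's transition system — 8 states:
  v0 = c.(0\{a,b,d} + 0 | 0) | (c.(0 | 0) + c.c.0) has moves -c-> v1, -c-> v2, -c-> v3
  v1 = (0\{a,b,d} + 0 | 0) | (c.(0 | 0) + c.c.0) has moves -c-> v4, -c-> v5
  v2 = c.(0\{a,b,d} + 0 | 0) | (0 | 0) has moves -c-> v4
  v3 = c.(0\{a,b,d} + 0 | 0) | c.0 has moves -c-> v5, -c-> v6
  v4 = (0\{a,b,d} + 0 | 0) | (0 | 0) has moves (no moves)
  v5 = (0\{a,b,d} + 0 | 0) | c.0 has moves -c-> v7
  v6 = c.(0\{a,b,d} + 0 | 0) | 0 has moves -c-> v7
  v7 = (0\{a,b,d} + 0 | 0) | 0 has moves (no moves)
Coarsest stable partition (strong bisimilarity classes):
  B0 = {u0}
  B1 = {u2}
  B2 = {u1, u5, u6, v2, v5, v6}
  B3 = {u4, u7, v4, v7}
  B4 = {u3, v3}
  B5 = {v0}
  B6 = {v1}
u0 ∈ B0, v0 ∈ B5 → different blocks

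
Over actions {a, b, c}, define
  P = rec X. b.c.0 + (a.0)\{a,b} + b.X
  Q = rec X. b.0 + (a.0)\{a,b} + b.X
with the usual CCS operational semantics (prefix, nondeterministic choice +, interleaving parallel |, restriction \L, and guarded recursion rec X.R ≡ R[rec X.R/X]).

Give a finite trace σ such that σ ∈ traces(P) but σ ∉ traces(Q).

P's transition system — 3 states:
  s0 = rec X. b.c.0 + (a.0)\{a,b} + b.X → -b-> s0, -b-> s1
  s1 = c.0 → -c-> s2
  s2 = 0 → deadlocked
Q's transition system — 2 states:
  t0 = rec X. b.0 + (a.0)\{a,b} + b.X → -b-> t0, -b-> t1
  t1 = 0 → deadlocked
Run σ = ⟨bc⟩ on P: start {s0}
  step 1 (b): {s0, s1}
  step 2 (c): {s2}
  P completes σ.
Run σ = ⟨bc⟩ on Q: start {t0}
  step 1 (b): {t0, t1}
  step 2 (c): no successor for Q

bc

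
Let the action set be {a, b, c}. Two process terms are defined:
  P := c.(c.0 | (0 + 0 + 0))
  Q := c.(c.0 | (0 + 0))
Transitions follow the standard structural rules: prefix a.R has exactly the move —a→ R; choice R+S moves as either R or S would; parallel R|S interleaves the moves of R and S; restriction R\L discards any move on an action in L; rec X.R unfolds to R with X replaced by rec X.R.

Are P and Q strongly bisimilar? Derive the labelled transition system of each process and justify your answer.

LTS(P): 3 reachable states
  m0 = c.(c.0 | (0 + 0 + 0)) :: ··c··> m1
  m1 = c.0 | (0 + 0 + 0) :: ··c··> m2
  m2 = 0 | (0 + 0 + 0) :: ·
LTS(Q): 3 reachable states
  n0 = c.(c.0 | (0 + 0)) :: ··c··> n1
  n1 = c.0 | (0 + 0) :: ··c··> n2
  n2 = 0 | (0 + 0) :: ·
Partition-refinement fixed point:
  B0 = {m0, n0}
  B1 = {m1, n1}
  B2 = {m2, n2}
m0 ∈ B0, n0 ∈ B0 → same block

YES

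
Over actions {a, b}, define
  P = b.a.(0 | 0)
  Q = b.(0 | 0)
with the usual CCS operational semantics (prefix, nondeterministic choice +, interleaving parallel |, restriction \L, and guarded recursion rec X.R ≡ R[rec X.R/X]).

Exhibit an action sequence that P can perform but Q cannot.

ba

Reachable graph of P (3 states):
  m0 = b.a.(0 | 0) has moves ··b··> m1
  m1 = a.(0 | 0) has moves ··a··> m2
  m2 = 0 | 0 has moves ∅
Reachable graph of Q (2 states):
  n0 = b.(0 | 0) has moves ··b··> n1
  n1 = 0 | 0 has moves ∅
Run σ = ⟨ba⟩ on P: start {m0}
  [1] b ⇒ {m1}
  [2] a ⇒ {m2}
  — P admits the full trace.
Run σ = ⟨ba⟩ on Q: start {n0}
  [1] b ⇒ {n1}
  [2] a ⇒ ∅  — Q cannot continue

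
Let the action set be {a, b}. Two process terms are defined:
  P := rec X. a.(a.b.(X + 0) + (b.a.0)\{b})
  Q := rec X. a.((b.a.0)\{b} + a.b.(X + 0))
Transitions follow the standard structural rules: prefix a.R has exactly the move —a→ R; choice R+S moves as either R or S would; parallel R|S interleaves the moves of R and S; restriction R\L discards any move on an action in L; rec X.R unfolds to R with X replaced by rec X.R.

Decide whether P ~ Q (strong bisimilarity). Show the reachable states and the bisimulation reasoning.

bisimilar

Reachable graph of P (4 states):
  p0 = rec X. a.(a.b.(X + 0) + (b.a.0)\{b}) ⊢ ··a··> p1
  p1 = a.b.((rec X. a.(a.b.(X + 0) + (b.a.0)\{b})) + 0) + (b.a.0)\{b} ⊢ ··a··> p2
  p2 = b.((rec X. a.(a.b.(X + 0) + (b.a.0)\{b})) + 0) ⊢ ··b··> p3
  p3 = (rec X. a.(a.b.(X + 0) + (b.a.0)\{b})) + 0 ⊢ ··a··> p1
Reachable graph of Q (4 states):
  q0 = rec X. a.((b.a.0)\{b} + a.b.(X + 0)) ⊢ ··a··> q1
  q1 = (b.a.0)\{b} + a.b.((rec X. a.((b.a.0)\{b} + a.b.(X + 0))) + 0) ⊢ ··a··> q2
  q2 = b.((rec X. a.((b.a.0)\{b} + a.b.(X + 0))) + 0) ⊢ ··b··> q3
  q3 = (rec X. a.((b.a.0)\{b} + a.b.(X + 0))) + 0 ⊢ ··a··> q1
Partition-refinement fixed point:
  B0 = {p0, p3, q0, q3}
  B1 = {p1, q1}
  B2 = {p2, q2}
p0 ∈ B0, q0 ∈ B0 → same block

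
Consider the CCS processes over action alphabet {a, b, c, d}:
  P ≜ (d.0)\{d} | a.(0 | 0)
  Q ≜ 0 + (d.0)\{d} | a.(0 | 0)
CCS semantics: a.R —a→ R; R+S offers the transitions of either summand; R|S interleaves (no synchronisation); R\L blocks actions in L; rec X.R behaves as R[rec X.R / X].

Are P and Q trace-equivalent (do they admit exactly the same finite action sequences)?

Reachable graph of P (2 states):
  m0 = (d.0)\{d} | a.(0 | 0) ⊢ —a→ m1
  m1 = (d.0)\{d} | (0 | 0) ⊢ ∅
Reachable graph of Q (2 states):
  n0 = 0 + (d.0)\{d} | a.(0 | 0) ⊢ —a→ n1
  n1 = (d.0)\{d} | (0 | 0) ⊢ ∅
Coarsest stable partition (strong bisimilarity classes):
  B0 = {m0, n0}
  B1 = {m1, n1}
m0 ∈ B0, n0 ∈ B0 → same block
Bisimilar ⇒ trace-equivalent.

trace-equivalent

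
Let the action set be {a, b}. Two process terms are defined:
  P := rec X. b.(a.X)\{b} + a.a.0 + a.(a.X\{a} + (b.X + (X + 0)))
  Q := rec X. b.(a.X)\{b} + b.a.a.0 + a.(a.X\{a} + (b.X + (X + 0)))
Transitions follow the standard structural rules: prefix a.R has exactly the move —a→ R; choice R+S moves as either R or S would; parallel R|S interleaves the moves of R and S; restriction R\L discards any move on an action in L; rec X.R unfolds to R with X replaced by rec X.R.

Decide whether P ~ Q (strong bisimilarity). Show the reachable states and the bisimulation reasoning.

P's transition system — 12 states:
  u0 = rec X. b.(a.X)\{b} + a.a.0 + a.(a.X\{a} + (b.X + (X + 0))) :: -a-> u1, -a-> u2, -b-> u3
  u1 = a.(rec X. b.(a.X)\{b} + a.a.0 + a.(a.X\{a} + (b.X + (X + 0))))\{a} + (b.(rec X. b.(a.X)\{b} + a.a.0 + a.(a.X\{a} + (b.X + (X + 0)))) + ((rec X. b.(a.X)\{b} + a.a.0 + a.(a.X\{a} + (b.X + (X + 0)))) + 0)) :: -a-> u1, -a-> u2, -a-> u4, -b-> u0, -b-> u3
  u2 = a.0 :: -a-> u5
  u3 = (a.(rec X. b.(a.X)\{b} + a.a.0 + a.(a.X\{a} + (b.X + (X + 0)))))\{b} :: -a-> u6
  u4 = (rec X. b.(a.X)\{b} + a.a.0 + a.(a.X\{a} + (b.X + (X + 0))))\{a} :: -b-> u7
  u5 = 0 :: ∅
  u6 = (rec X. b.(a.X)\{b} + a.a.0 + a.(a.X\{a} + (b.X + (X + 0))))\{b} :: -a-> u8, -a-> u9
  u7 = (a.(rec X. b.(a.X)\{b} + a.a.0 + a.(a.X\{a} + (b.X + (X + 0)))))\{b}\{a} :: ∅
  u8 = (a.(rec X. b.(a.X)\{b} + a.a.0 + a.(a.X\{a} + (b.X + (X + 0))))\{a} + (b.(rec X. b.(a.X)\{b} + a.a.0 + a.(a.X\{a} + (b.X + (X + 0)))) + ((rec X. b.(a.X)\{b} + a.a.0 + a.(a.X\{a} + (b.X + (X + 0)))) + 0)))\{b} :: -a-> u10, -a-> u8, -a-> u9
  u9 = (a.0)\{b} :: -a-> u11
  u10 = (rec X. b.(a.X)\{b} + a.a.0 + a.(a.X\{a} + (b.X + (X + 0))))\{a}\{b} :: ∅
  u11 = 0\{b} :: ∅
Q's transition system — 12 states:
  v0 = rec X. b.(a.X)\{b} + b.a.a.0 + a.(a.X\{a} + (b.X + (X + 0))) :: -a-> v1, -b-> v2, -b-> v3
  v1 = a.(rec X. b.(a.X)\{b} + b.a.a.0 + a.(a.X\{a} + (b.X + (X + 0))))\{a} + (b.(rec X. b.(a.X)\{b} + b.a.a.0 + a.(a.X\{a} + (b.X + (X + 0)))) + ((rec X. b.(a.X)\{b} + b.a.a.0 + a.(a.X\{a} + (b.X + (X + 0)))) + 0)) :: -a-> v1, -a-> v4, -b-> v0, -b-> v2, -b-> v3
  v2 = (a.(rec X. b.(a.X)\{b} + b.a.a.0 + a.(a.X\{a} + (b.X + (X + 0)))))\{b} :: -a-> v5
  v3 = a.a.0 :: -a-> v6
  v4 = (rec X. b.(a.X)\{b} + b.a.a.0 + a.(a.X\{a} + (b.X + (X + 0))))\{a} :: -b-> v7, -b-> v8
  v5 = (rec X. b.(a.X)\{b} + b.a.a.0 + a.(a.X\{a} + (b.X + (X + 0))))\{b} :: -a-> v9
  v6 = a.0 :: -a-> v10
  v7 = (a.(rec X. b.(a.X)\{b} + b.a.a.0 + a.(a.X\{a} + (b.X + (X + 0)))))\{b}\{a} :: ∅
  v8 = (a.a.0)\{a} :: ∅
  v9 = (a.(rec X. b.(a.X)\{b} + b.a.a.0 + a.(a.X\{a} + (b.X + (X + 0))))\{a} + (b.(rec X. b.(a.X)\{b} + b.a.a.0 + a.(a.X\{a} + (b.X + (X + 0)))) + ((rec X. b.(a.X)\{b} + b.a.a.0 + a.(a.X\{a} + (b.X + (X + 0)))) + 0)))\{b} :: -a-> v11, -a-> v9
  v10 = 0 :: ∅
  v11 = (rec X. b.(a.X)\{b} + b.a.a.0 + a.(a.X\{a} + (b.X + (X + 0))))\{a}\{b} :: ∅
Coarsest stable partition (strong bisimilarity classes):
  B0 = {u0}
  B1 = {u1}
  B2 = {u3}
  B3 = {u6}
  B4 = {u2, u9, v6}
  B5 = {u10, u11, u5, u7, v10, v11, v7, v8}
  B6 = {u8}
  B7 = {u4, v4}
  B8 = {v0}
  B9 = {v2}
  B10 = {v5}
  B11 = {v9}
  B12 = {v1}
  B13 = {v3}
u0 ∈ B0, v0 ∈ B8 → different blocks

NO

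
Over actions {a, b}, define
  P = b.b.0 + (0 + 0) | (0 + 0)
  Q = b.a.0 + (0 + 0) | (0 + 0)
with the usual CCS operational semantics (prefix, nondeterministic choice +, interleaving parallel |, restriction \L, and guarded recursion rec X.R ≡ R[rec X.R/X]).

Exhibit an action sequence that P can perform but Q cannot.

Reachable graph of P (3 states):
  m0 = b.b.0 + (0 + 0) | (0 + 0) has moves --b--▸ m1
  m1 = b.0 has moves --b--▸ m2
  m2 = 0 has moves stopped
Reachable graph of Q (3 states):
  n0 = b.a.0 + (0 + 0) | (0 + 0) has moves --b--▸ n1
  n1 = a.0 has moves --a--▸ n2
  n2 = 0 has moves stopped
Trace ⟨bb⟩ through P, begin at {m0}:
  step 1 (b): {m1}
  step 2 (b): {m2}
  P completes σ.
Trace ⟨bb⟩ through Q, begin at {n0}:
  step 1 (b): {n1}
  step 2 (b): ∅ (Q stuck)

bb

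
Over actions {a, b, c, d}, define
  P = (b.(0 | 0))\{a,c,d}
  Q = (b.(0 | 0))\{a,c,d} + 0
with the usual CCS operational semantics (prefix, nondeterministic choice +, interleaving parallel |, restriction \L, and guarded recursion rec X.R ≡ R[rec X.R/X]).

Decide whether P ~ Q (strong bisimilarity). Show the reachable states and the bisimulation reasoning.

P's transition system — 2 states:
  u0 = (b.(0 | 0))\{a,c,d} :: ··b··> u1
  u1 = (0 | 0)\{a,c,d} :: stopped
Q's transition system — 2 states:
  v0 = (b.(0 | 0))\{a,c,d} + 0 :: ··b··> v1
  v1 = (0 | 0)\{a,c,d} :: stopped
Partition-refinement fixed point:
  B0 = {u0, v0}
  B1 = {u1, v1}
u0 ∈ B0, v0 ∈ B0 → same block

P ~ Q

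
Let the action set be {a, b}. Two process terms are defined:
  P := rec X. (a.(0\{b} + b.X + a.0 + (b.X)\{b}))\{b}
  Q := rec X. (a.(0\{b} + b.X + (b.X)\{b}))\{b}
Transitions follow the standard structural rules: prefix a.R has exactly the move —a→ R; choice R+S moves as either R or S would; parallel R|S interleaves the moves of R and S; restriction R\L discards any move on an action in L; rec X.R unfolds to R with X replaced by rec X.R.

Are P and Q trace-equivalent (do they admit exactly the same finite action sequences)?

trace-distinct — witness ⟨aa⟩

P's transition system — 3 states:
  s0 = rec X. (a.(0\{b} + b.X + a.0 + (b.X)\{b}))\{b} → --a--▸ s1
  s1 = (0\{b} + b.(rec X. (a.(0\{b} + b.X + a.0 + (b.X)\{b}))\{b}) + a.0 + (b.(rec X. (a.(0\{b} + b.X + a.0 + (b.X)\{b}))\{b}))\{b})\{b} → --a--▸ s2
  s2 = 0\{b} → deadlocked
Q's transition system — 2 states:
  t0 = rec X. (a.(0\{b} + b.X + (b.X)\{b}))\{b} → --a--▸ t1
  t1 = (0\{b} + b.(rec X. (a.(0\{b} + b.X + (b.X)\{b}))\{b}) + (b.(rec X. (a.(0\{b} + b.X + (b.X)\{b}))\{b}))\{b})\{b} → deadlocked
Executing aa from P (initial set {s0}):
  after a @ step 1: {s1}
  after a @ step 2: {s2}
  P completes σ.
Executing aa from Q (initial set {t0}):
  after a @ step 1: {t1}
  after a @ step 2: ∅ (Q stuck)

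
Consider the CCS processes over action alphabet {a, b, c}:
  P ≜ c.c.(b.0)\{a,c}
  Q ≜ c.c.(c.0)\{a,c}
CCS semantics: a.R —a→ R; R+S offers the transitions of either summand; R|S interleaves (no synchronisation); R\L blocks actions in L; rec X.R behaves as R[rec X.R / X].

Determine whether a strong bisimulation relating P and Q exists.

Reachable graph of P (4 states):
  m0 = c.c.(b.0)\{a,c} | --c--▸ m1
  m1 = c.(b.0)\{a,c} | --c--▸ m2
  m2 = (b.0)\{a,c} | --b--▸ m3
  m3 = 0\{a,c} | deadlocked
Reachable graph of Q (3 states):
  n0 = c.c.(c.0)\{a,c} | --c--▸ n1
  n1 = c.(c.0)\{a,c} | --c--▸ n2
  n2 = (c.0)\{a,c} | deadlocked
Bisimilarity quotient blocks:
  B0 = {m0}
  B1 = {m1}
  B2 = {m2}
  B3 = {m3, n2}
  B4 = {n0}
  B5 = {n1}
m0 ∈ B0, n0 ∈ B4 → different blocks

NO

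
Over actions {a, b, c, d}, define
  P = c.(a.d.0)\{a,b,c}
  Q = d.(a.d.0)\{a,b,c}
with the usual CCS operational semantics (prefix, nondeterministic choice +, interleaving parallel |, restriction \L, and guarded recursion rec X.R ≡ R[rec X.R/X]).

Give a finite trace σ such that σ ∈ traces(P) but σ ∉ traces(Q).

c

LTS(P): 2 reachable states
  p0 = c.(a.d.0)\{a,b,c} ⊢ -c-> p1
  p1 = (a.d.0)\{a,b,c} ⊢ ·
LTS(Q): 2 reachable states
  q0 = d.(a.d.0)\{a,b,c} ⊢ -d-> q1
  q1 = (a.d.0)\{a,b,c} ⊢ ·
Executing c from P (initial set {p0}):
  step 1 (c): {p1}
  P completes σ.
Executing c from Q (initial set {q0}):
  step 1 (c): ∅ (Q stuck)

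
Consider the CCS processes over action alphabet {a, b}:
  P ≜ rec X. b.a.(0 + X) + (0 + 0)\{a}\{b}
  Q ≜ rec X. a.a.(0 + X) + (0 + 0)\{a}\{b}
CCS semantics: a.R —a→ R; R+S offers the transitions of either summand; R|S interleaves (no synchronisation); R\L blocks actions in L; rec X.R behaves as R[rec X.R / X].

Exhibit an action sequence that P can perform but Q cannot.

Reachable graph of P (3 states):
  s0 = rec X. b.a.(0 + X) + (0 + 0)\{a}\{b} has moves ··b··> s1
  s1 = a.(0 + (rec X. b.a.(0 + X) + (0 + 0)\{a}\{b})) has moves ··a··> s2
  s2 = 0 + (rec X. b.a.(0 + X) + (0 + 0)\{a}\{b}) has moves ··b··> s1
Reachable graph of Q (3 states):
  t0 = rec X. a.a.(0 + X) + (0 + 0)\{a}\{b} has moves ··a··> t1
  t1 = a.(0 + (rec X. a.a.(0 + X) + (0 + 0)\{a}\{b})) has moves ··a··> t2
  t2 = 0 + (rec X. a.a.(0 + X) + (0 + 0)\{a}\{b}) has moves ··a··> t1
Executing b from P (initial set {s0}):
  [1] b ⇒ {s1}
  — P admits the full trace.
Executing b from Q (initial set {t0}):
  [1] b ⇒ no successor for Q

b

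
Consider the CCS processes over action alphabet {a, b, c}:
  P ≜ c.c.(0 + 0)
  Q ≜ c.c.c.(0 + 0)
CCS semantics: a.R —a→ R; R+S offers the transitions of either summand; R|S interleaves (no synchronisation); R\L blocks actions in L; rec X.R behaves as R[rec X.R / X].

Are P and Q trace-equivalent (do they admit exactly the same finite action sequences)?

Reachable graph of P (3 states):
  m0 = c.c.(0 + 0) has moves —c→ m1
  m1 = c.(0 + 0) has moves —c→ m2
  m2 = 0 + 0 has moves deadlocked
Reachable graph of Q (4 states):
  n0 = c.c.c.(0 + 0) has moves —c→ n1
  n1 = c.c.(0 + 0) has moves —c→ n2
  n2 = c.(0 + 0) has moves —c→ n3
  n3 = 0 + 0 has moves deadlocked
Trace ⟨ccc⟩ through Q, begin at {n0}:
  step 1 (c): {n1}
  step 2 (c): {n2}
  step 3 (c): {n3}
  Q completes σ.
Trace ⟨ccc⟩ through P, begin at {m0}:
  step 1 (c): {m1}
  step 2 (c): {m2}
  step 3 (c): ∅ (P stuck)

NO — witness ⟨ccc⟩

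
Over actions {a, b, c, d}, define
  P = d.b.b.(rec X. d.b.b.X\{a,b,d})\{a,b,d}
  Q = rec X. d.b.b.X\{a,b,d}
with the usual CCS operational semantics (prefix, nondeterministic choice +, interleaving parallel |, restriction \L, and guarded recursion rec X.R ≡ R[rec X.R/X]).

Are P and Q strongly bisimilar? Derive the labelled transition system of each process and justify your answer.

P's transition system — 4 states:
  u0 = d.b.b.(rec X. d.b.b.X\{a,b,d})\{a,b,d} | -d-> u1
  u1 = b.b.(rec X. d.b.b.X\{a,b,d})\{a,b,d} | -b-> u2
  u2 = b.(rec X. d.b.b.X\{a,b,d})\{a,b,d} | -b-> u3
  u3 = (rec X. d.b.b.X\{a,b,d})\{a,b,d} | deadlocked
Q's transition system — 4 states:
  v0 = rec X. d.b.b.X\{a,b,d} | -d-> v1
  v1 = b.b.(rec X. d.b.b.X\{a,b,d})\{a,b,d} | -b-> v2
  v2 = b.(rec X. d.b.b.X\{a,b,d})\{a,b,d} | -b-> v3
  v3 = (rec X. d.b.b.X\{a,b,d})\{a,b,d} | deadlocked
Bisimilarity quotient blocks:
  B0 = {u0, v0}
  B1 = {u1, v1}
  B2 = {u2, v2}
  B3 = {u3, v3}
u0 ∈ B0, v0 ∈ B0 → same block

YES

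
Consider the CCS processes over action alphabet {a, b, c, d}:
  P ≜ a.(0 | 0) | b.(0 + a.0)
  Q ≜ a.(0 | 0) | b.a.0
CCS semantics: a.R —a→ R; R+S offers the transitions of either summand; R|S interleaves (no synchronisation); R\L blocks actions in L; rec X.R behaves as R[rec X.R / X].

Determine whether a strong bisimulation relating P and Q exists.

bisimilar

P's transition system — 6 states:
  p0 = a.(0 | 0) | b.(0 + a.0) → —a→ p1, —b→ p2
  p1 = 0 | 0 | b.(0 + a.0) → —b→ p3
  p2 = a.(0 | 0) | (0 + a.0) → —a→ p3, —a→ p4
  p3 = 0 | 0 | (0 + a.0) → —a→ p5
  p4 = a.(0 | 0) | 0 → —a→ p5
  p5 = 0 | 0 | 0 → ∅
Q's transition system — 6 states:
  q0 = a.(0 | 0) | b.a.0 → —a→ q1, —b→ q2
  q1 = 0 | 0 | b.a.0 → —b→ q3
  q2 = a.(0 | 0) | a.0 → —a→ q3, —a→ q4
  q3 = 0 | 0 | a.0 → —a→ q5
  q4 = a.(0 | 0) | 0 → —a→ q5
  q5 = 0 | 0 | 0 → ∅
Coarsest stable partition (strong bisimilarity classes):
  B0 = {p0, q0}
  B1 = {p1, q1}
  B2 = {p3, p4, q3, q4}
  B3 = {p5, q5}
  B4 = {p2, q2}
p0 ∈ B0, q0 ∈ B0 → same block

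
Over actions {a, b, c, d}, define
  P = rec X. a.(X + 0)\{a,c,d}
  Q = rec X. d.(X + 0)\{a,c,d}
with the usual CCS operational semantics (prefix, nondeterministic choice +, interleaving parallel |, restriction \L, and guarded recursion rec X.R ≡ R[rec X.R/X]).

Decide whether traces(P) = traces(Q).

trace-distinct — witness ⟨a⟩

P's transition system — 2 states:
  p0 = rec X. a.(X + 0)\{a,c,d} ⊢ =a=> p1
  p1 = ((rec X. a.(X + 0)\{a,c,d}) + 0)\{a,c,d} ⊢ ∅
Q's transition system — 2 states:
  q0 = rec X. d.(X + 0)\{a,c,d} ⊢ =d=> q1
  q1 = ((rec X. d.(X + 0)\{a,c,d}) + 0)\{a,c,d} ⊢ ∅
Trace ⟨a⟩ through P, begin at {p0}:
  step 1 (a): {p1}
  P completes σ.
Trace ⟨a⟩ through Q, begin at {q0}:
  step 1 (a): ∅ (Q stuck)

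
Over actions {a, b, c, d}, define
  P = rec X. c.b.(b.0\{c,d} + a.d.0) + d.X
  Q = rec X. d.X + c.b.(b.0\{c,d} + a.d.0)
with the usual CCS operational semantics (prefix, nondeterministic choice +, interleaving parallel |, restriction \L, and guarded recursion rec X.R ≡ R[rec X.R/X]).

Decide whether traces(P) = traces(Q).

traces(P) = traces(Q)

LTS(P): 6 reachable states
  s0 = rec X. c.b.(b.0\{c,d} + a.d.0) + d.X has moves =c=> s1, =d=> s0
  s1 = b.(b.0\{c,d} + a.d.0) has moves =b=> s2
  s2 = b.0\{c,d} + a.d.0 has moves =a=> s3, =b=> s4
  s3 = d.0 has moves =d=> s5
  s4 = 0\{c,d} has moves ∅
  s5 = 0 has moves ∅
LTS(Q): 6 reachable states
  t0 = rec X. d.X + c.b.(b.0\{c,d} + a.d.0) has moves =c=> t1, =d=> t0
  t1 = b.(b.0\{c,d} + a.d.0) has moves =b=> t2
  t2 = b.0\{c,d} + a.d.0 has moves =a=> t3, =b=> t4
  t3 = d.0 has moves =d=> t5
  t4 = 0\{c,d} has moves ∅
  t5 = 0 has moves ∅
Bisimilarity quotient blocks:
  B0 = {s0, t0}
  B1 = {s1, t1}
  B2 = {s2, t2}
  B3 = {s4, s5, t4, t5}
  B4 = {s3, t3}
s0 ∈ B0, t0 ∈ B0 → same block
Bisimilar ⇒ trace-equivalent.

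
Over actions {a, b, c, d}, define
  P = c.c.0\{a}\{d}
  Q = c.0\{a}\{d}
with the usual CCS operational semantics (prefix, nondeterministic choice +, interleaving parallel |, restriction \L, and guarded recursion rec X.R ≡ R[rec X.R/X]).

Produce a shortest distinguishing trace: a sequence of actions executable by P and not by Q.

cc

LTS(P): 3 reachable states
  u0 = c.c.0\{a}\{d} has moves =c=> u1
  u1 = c.0\{a}\{d} has moves =c=> u2
  u2 = 0\{a}\{d} has moves stopped
LTS(Q): 2 reachable states
  v0 = c.0\{a}\{d} has moves =c=> v1
  v1 = 0\{a}\{d} has moves stopped
Executing cc from P (initial set {u0}):
  step 1 (c): {u1}
  step 2 (c): {u2}
  — P admits the full trace.
Executing cc from Q (initial set {v0}):
  step 1 (c): {v1}
  step 2 (c): ∅ (Q stuck)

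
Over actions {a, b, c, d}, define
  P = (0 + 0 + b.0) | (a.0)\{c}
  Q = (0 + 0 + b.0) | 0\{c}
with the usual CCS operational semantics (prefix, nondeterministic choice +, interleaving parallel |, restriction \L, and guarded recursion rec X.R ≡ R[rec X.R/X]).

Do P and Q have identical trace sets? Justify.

LTS(P): 4 reachable states
  p0 = (0 + 0 + b.0) | (a.0)\{c} :: ··a··> p1, ··b··> p2
  p1 = (0 + 0 + b.0) | 0\{c} :: ··b··> p3
  p2 = 0 | (a.0)\{c} :: ··a··> p3
  p3 = 0 | 0\{c} :: stopped
LTS(Q): 2 reachable states
  q0 = (0 + 0 + b.0) | 0\{c} :: ··b··> q1
  q1 = 0 | 0\{c} :: stopped
Executing a from P (initial set {p0}):
  step 1 (a): {p1}
  ✓ P
Executing a from Q (initial set {q0}):
  step 1 (a): ∅  — Q cannot continue

trace-distinct — witness ⟨a⟩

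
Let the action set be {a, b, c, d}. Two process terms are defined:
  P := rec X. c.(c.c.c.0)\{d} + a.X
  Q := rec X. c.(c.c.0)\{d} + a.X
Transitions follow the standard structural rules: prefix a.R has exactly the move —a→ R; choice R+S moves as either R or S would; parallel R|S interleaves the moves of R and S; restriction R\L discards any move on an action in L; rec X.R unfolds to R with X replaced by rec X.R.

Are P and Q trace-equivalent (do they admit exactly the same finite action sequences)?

LTS(P): 5 reachable states
  s0 = rec X. c.(c.c.c.0)\{d} + a.X has moves -a-> s0, -c-> s1
  s1 = (c.c.c.0)\{d} has moves -c-> s2
  s2 = (c.c.0)\{d} has moves -c-> s3
  s3 = (c.0)\{d} has moves -c-> s4
  s4 = 0\{d} has moves (no moves)
LTS(Q): 4 reachable states
  t0 = rec X. c.(c.c.0)\{d} + a.X has moves -a-> t0, -c-> t1
  t1 = (c.c.0)\{d} has moves -c-> t2
  t2 = (c.0)\{d} has moves -c-> t3
  t3 = 0\{d} has moves (no moves)
Run σ = ⟨cccc⟩ on P: start {s0}
  step 1 (c): {s1}
  step 2 (c): {s2}
  step 3 (c): {s3}
  step 4 (c): {s4}
  P completes σ.
Run σ = ⟨cccc⟩ on Q: start {t0}
  step 1 (c): {t1}
  step 2 (c): {t2}
  step 3 (c): {t3}
  step 4 (c): ∅ (Q stuck)

NO — witness ⟨cccc⟩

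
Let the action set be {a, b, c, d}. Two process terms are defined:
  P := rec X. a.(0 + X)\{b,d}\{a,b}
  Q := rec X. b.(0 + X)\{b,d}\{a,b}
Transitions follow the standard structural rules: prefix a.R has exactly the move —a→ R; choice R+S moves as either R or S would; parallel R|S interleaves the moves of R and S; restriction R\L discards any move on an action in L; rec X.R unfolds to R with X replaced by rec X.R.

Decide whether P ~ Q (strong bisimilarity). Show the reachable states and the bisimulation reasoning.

Reachable graph of P (2 states):
  m0 = rec X. a.(0 + X)\{b,d}\{a,b} :: ··a··> m1
  m1 = (0 + (rec X. a.(0 + X)\{b,d}\{a,b}))\{b,d}\{a,b} :: stopped
Reachable graph of Q (2 states):
  n0 = rec X. b.(0 + X)\{b,d}\{a,b} :: ··b··> n1
  n1 = (0 + (rec X. b.(0 + X)\{b,d}\{a,b}))\{b,d}\{a,b} :: stopped
Bisimilarity quotient blocks:
  B0 = {m0}
  B1 = {m1, n1}
  B2 = {n0}
m0 ∈ B0, n0 ∈ B2 → different blocks

NO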